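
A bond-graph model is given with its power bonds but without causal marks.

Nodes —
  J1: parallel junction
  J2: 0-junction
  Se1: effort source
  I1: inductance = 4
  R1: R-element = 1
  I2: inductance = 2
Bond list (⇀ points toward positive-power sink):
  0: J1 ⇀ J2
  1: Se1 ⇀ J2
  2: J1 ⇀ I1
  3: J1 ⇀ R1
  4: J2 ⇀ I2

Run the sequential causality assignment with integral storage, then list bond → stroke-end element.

#1 stroke→J2  (Se1: effort source, stroke at far end)
#0 stroke→J1  (0-jn J2 has e-setter on 1)
#4 stroke→I2  (common-e at J2 fixed by 1)
#2 stroke→I1  (common-e at J1 fixed by 0)
#3 stroke→R1  (0-jn J1 has e-setter on 0)

bond 0 |J1
bond 1 |J2
bond 2 |I1
bond 3 |R1
bond 4 |I2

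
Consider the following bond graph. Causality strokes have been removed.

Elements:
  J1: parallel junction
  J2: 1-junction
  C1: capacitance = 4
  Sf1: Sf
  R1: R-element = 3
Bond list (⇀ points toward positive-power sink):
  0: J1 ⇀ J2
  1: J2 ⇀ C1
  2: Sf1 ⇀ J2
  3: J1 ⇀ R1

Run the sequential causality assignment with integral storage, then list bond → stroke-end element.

#2 |Sf1  (Sf1 fixes flow; stroke at Sf1)
#0 |J2  (common-f at J2 fixed by 2)
#1 |J2  (J2: bond 2 brought flow, rest push out)
#3 |J1  (only one effort-in slot at J1)

bond 0 stroke at J2
bond 1 stroke at J2
bond 2 stroke at Sf1
bond 3 stroke at J1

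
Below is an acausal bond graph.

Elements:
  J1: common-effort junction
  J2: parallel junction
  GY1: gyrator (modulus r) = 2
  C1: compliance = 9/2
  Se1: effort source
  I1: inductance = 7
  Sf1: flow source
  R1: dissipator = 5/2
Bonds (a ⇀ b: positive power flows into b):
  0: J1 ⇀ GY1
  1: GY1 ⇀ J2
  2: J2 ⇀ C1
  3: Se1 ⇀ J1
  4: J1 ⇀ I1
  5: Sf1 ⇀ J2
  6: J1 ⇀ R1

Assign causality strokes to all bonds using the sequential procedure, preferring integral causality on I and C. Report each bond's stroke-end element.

bond 3 stroke at J1  (Se1 fixes effort; stroke away)
bond 5 stroke at Sf1  (Sf1 (Sf) sets flow on bond)
bond 0 stroke at GY1  (0-jn J1 has e-setter on 3)
bond 4 stroke at I1  (0-jn J1 has e-setter on 3)
bond 6 stroke at R1  (common-e at J1 fixed by 3)
bond 1 stroke at GY1  (through GY1, causality inverts; strokes same side of GY1)
bond 2 stroke at J2  (J2 needs exactly one e-in)

#0 stroke→GY1
#1 stroke→GY1
#2 stroke→J2
#3 stroke→J1
#4 stroke→I1
#5 stroke→Sf1
#6 stroke→R1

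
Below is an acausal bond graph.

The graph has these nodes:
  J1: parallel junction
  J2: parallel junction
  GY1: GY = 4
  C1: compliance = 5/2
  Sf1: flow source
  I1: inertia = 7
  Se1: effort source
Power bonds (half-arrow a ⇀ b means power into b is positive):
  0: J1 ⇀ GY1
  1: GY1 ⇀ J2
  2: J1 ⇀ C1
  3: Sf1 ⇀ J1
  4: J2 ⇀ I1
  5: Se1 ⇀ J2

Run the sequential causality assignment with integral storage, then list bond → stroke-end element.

b3 stroke→Sf1  (source Sf1 imposes f)
b5 stroke→J2  (Se1: effort source, stroke at far end)
b1 stroke→GY1  (0-jn J2 has e-setter on 5)
b4 stroke→I1  (J2 effort already set via bond 5)
b0 stroke→GY1  (GY GY1: same side as bond 1)
b2 stroke→J1  (only one effort-in slot at J1)

b0 →GY1
b1 →GY1
b2 →J1
b3 →Sf1
b4 →I1
b5 →J2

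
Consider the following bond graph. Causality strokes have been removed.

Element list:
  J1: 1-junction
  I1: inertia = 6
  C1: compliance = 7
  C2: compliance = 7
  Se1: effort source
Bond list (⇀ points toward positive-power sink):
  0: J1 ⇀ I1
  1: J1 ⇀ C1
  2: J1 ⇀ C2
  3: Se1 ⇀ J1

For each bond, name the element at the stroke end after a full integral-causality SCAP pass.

#0 stroke at I1
#1 stroke at J1
#2 stroke at J1
#3 stroke at J1

bond 3 stroke→J1  (Se1: effort source, stroke at far end)
bond 0 stroke→I1  (I1: I, integral causality)
bond 1 stroke→J1  (common-f at J1 fixed by 0)
bond 2 stroke→J1  (1-jn J1 has f-setter on 0)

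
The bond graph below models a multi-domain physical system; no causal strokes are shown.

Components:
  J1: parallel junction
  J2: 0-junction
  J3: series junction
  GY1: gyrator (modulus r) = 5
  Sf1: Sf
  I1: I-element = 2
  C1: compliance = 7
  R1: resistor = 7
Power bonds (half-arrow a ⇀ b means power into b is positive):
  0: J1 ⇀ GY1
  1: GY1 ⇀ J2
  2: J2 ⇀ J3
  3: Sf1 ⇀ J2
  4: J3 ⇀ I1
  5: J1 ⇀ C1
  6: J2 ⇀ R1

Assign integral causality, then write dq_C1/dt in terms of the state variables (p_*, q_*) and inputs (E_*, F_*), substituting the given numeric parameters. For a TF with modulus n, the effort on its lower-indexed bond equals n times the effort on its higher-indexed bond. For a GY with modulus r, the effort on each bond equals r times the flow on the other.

β3 →Sf1  (Sf1 fixes flow; stroke at Sf1)
β4 →I1  (I1 integral (f out))
β2 →J3  (J3 flow already set via bond 4)
β5 →J1  (C1 outputs effort q/C1)
β0 →GY1  (J1: bond 5 brought effort, rest push out)
β1 →GY1  (GY1 both-in/both-out from 0)
β6 →J2  (J2 needs exactly one e-in)

dq_C1/dt = -7*F_Sf1/5 + 7*p_I1/10 - q_C1/25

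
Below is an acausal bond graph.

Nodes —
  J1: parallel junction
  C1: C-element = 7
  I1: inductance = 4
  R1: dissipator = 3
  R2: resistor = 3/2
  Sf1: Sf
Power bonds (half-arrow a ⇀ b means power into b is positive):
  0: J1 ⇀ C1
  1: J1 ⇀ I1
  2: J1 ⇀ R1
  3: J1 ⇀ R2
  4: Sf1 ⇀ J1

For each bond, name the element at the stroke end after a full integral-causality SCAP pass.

bond 4 stroke→Sf1  (Sf1 (Sf) sets flow on bond)
bond 0 stroke→J1  (C1 integral (e out))
bond 1 stroke→I1  (common-e at J1 fixed by 0)
bond 2 stroke→R1  (J1: bond 0 brought effort, rest push out)
bond 3 stroke→R2  (common-e at J1 fixed by 0)

β0 stroke→J1
β1 stroke→I1
β2 stroke→R1
β3 stroke→R2
β4 stroke→Sf1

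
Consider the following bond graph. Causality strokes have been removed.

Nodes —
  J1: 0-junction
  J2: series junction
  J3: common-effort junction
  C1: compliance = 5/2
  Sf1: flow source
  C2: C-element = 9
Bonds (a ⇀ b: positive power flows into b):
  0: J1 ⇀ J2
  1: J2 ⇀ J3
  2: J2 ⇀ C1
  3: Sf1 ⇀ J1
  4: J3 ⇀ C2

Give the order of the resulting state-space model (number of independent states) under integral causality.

2  (C1, C2 all integral)

β3 stroke at Sf1  (Sf1 fixes flow; stroke at Sf1)
β0 stroke at J1  (only one effort-in slot at J1)
β1 stroke at J2  (1-jn J2 has f-setter on 0)
β2 stroke at J2  (common-f at J2 fixed by 0)
β4 stroke at J3  (J3 needs exactly one e-in)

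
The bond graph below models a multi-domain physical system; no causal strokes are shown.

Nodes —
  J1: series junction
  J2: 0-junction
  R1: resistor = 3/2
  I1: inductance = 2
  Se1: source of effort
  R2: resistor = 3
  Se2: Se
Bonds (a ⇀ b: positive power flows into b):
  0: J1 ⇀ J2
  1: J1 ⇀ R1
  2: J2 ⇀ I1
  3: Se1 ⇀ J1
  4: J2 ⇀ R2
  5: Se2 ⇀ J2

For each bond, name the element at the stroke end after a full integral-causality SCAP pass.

β0 stroke at J1
β1 stroke at R1
β2 stroke at I1
β3 stroke at J1
β4 stroke at R2
β5 stroke at J2

#3 |J1  (source Se1 imposes e)
#5 |J2  (Se2: effort source, stroke at far end)
#0 |J1  (J2: bond 5 brought effort, rest push out)
#2 |I1  (J2: bond 5 brought effort, rest push out)
#4 |R2  (J2: bond 5 brought effort, rest push out)
#1 |R1  (J1: last free bond brings flow in)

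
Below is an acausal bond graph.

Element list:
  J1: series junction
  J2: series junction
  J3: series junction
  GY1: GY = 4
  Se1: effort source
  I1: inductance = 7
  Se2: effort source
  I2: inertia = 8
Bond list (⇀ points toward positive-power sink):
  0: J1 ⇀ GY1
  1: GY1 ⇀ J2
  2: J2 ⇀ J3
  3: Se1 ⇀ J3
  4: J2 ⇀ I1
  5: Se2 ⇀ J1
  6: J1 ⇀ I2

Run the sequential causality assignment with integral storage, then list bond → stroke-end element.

b3 stroke at J3  (source Se1 imposes e)
b5 stroke at J1  (source Se2 imposes e)
b2 stroke at J2  (closing 1-jn rule on J3)
b4 stroke at I1  (I1 integral (f out))
b1 stroke at J2  (1-jn J2 has f-setter on 4)
b0 stroke at J1  (GY1: gyrator matches bond 1)
b6 stroke at I2  (closing 1-jn rule on J1)

b0 stroke at J1
b1 stroke at J2
b2 stroke at J2
b3 stroke at J3
b4 stroke at I1
b5 stroke at J1
b6 stroke at I2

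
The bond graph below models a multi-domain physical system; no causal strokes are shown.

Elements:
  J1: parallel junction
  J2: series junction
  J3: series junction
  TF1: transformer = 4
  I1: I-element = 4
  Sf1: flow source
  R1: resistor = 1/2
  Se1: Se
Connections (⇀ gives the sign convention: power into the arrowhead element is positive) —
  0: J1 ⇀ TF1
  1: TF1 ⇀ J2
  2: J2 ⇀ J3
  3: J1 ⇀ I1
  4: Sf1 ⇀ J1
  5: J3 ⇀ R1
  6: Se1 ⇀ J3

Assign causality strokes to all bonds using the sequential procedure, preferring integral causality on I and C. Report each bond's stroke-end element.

#0 |J1
#1 |TF1
#2 |J2
#3 |I1
#4 |Sf1
#5 |J3
#6 |J3

#4 stroke→Sf1  (source Sf1 imposes f)
#6 stroke→J3  (Se1 (Se) sets effort on bond)
#3 stroke→I1  (I1 integral (f out))
#0 stroke→J1  (J1: last free bond brings effort in)
#1 stroke→TF1  (through TF1, causality passes straight; one stroke at TF1)
#2 stroke→J2  (J2 flow already set via bond 1)
#5 stroke→J3  (J3 flow already set via bond 2)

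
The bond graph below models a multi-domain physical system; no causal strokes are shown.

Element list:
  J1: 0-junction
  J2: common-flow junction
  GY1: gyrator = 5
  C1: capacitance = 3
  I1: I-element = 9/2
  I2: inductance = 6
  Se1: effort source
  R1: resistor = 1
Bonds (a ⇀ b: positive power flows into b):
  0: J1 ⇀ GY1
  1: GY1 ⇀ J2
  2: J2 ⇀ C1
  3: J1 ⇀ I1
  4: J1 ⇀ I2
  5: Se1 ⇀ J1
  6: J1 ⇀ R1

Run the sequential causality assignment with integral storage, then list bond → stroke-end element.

#5 stroke→J1  (Se1 (Se) sets effort on bond)
#0 stroke→GY1  (0-jn J1 has e-setter on 5)
#3 stroke→I1  (J1 effort already set via bond 5)
#4 stroke→I2  (J1 effort already set via bond 5)
#6 stroke→R1  (common-e at J1 fixed by 5)
#1 stroke→GY1  (GY1: gyrator matches bond 0)
#2 stroke→J2  (common-f at J2 fixed by 1)

β0 |GY1
β1 |GY1
β2 |J2
β3 |I1
β4 |I2
β5 |J1
β6 |R1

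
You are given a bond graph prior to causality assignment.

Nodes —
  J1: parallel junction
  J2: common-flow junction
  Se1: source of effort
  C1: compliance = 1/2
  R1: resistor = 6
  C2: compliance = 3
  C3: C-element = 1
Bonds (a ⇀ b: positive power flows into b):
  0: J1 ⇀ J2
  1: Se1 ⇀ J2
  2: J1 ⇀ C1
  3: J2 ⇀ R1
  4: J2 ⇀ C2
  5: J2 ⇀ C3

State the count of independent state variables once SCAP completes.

#1 |J2  (Se1 fixes effort; stroke away)
#2 |J1  (C1 integral (e out))
#0 |J2  (J1 effort already set via bond 2)
#4 |J2  (C2 integral (e out))
#5 |J2  (prefer integral on C3)
#3 |R1  (only one flow-in slot at J2)

3  (C1, C2, C3 all integral)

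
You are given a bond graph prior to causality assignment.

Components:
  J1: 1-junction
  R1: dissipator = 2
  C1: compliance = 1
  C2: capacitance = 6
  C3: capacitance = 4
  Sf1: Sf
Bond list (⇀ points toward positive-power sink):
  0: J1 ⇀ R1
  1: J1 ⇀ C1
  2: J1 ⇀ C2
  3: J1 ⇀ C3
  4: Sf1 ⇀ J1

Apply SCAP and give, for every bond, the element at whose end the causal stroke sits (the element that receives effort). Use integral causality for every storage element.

bond 0 stroke→J1
bond 1 stroke→J1
bond 2 stroke→J1
bond 3 stroke→J1
bond 4 stroke→Sf1

#4 |Sf1  (source Sf1 imposes f)
#0 |J1  (1-jn J1 has f-setter on 4)
#1 |J1  (1-jn J1 has f-setter on 4)
#2 |J1  (J1: bond 4 brought flow, rest push out)
#3 |J1  (J1: bond 4 brought flow, rest push out)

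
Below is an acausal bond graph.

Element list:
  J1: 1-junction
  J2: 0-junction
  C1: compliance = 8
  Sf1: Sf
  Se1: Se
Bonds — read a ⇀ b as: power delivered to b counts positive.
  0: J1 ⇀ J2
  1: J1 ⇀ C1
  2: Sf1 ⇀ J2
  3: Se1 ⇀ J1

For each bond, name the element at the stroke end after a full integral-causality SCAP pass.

bond 0 stroke→J2
bond 1 stroke→J1
bond 2 stroke→Sf1
bond 3 stroke→J1

#2 →Sf1  (Sf1 fixes flow; stroke at Sf1)
#3 →J1  (Se1: effort source, stroke at far end)
#0 →J2  (J2: last free bond brings effort in)
#1 →J1  (J1 flow already set via bond 0)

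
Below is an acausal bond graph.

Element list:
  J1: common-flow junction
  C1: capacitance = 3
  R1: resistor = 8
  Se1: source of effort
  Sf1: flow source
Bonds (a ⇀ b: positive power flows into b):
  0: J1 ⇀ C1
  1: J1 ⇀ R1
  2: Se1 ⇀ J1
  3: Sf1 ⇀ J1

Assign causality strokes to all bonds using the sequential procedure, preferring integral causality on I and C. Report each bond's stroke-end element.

b2 |J1  (Se1 fixes effort; stroke away)
b3 |Sf1  (Sf1 fixes flow; stroke at Sf1)
b0 |J1  (common-f at J1 fixed by 3)
b1 |J1  (J1 flow already set via bond 3)

b0 stroke→J1
b1 stroke→J1
b2 stroke→J1
b3 stroke→Sf1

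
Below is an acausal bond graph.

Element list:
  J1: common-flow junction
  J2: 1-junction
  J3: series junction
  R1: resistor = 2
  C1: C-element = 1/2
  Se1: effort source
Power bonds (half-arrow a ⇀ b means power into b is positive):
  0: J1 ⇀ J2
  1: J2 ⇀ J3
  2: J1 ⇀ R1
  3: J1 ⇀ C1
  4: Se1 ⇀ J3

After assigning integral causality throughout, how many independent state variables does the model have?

β4 |J3  (Se1: effort source, stroke at far end)
β1 |J2  (J3: last free bond brings flow in)
β0 |J1  (closing 1-jn rule on J2)
β3 |J1  (C1: C, integral causality)
β2 |R1  (J1 needs exactly one f-in)

1  (C1 all integral)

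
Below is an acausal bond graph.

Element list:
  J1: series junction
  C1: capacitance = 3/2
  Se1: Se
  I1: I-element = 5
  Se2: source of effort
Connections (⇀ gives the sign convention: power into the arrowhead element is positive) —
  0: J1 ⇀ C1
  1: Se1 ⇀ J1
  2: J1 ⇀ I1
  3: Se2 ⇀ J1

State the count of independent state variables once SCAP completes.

#1 stroke→J1  (Se1: effort source, stroke at far end)
#3 stroke→J1  (Se2 fixes effort; stroke away)
#0 stroke→J1  (C1 integral (e out))
#2 stroke→I1  (only one flow-in slot at J1)

2  (C1, I1 all integral)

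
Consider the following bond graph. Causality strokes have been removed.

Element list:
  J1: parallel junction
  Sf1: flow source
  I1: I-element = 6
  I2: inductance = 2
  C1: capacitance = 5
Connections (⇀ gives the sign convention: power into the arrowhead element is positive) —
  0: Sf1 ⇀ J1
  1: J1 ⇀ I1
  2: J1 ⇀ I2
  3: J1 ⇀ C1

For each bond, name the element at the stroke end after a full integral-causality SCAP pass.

β0 stroke→Sf1  (Sf1 (Sf) sets flow on bond)
β1 stroke→I1  (I1 integral (f out))
β2 stroke→I2  (I2 outputs flow p/I2)
β3 stroke→J1  (J1: last free bond brings effort in)

#0 stroke→Sf1
#1 stroke→I1
#2 stroke→I2
#3 stroke→J1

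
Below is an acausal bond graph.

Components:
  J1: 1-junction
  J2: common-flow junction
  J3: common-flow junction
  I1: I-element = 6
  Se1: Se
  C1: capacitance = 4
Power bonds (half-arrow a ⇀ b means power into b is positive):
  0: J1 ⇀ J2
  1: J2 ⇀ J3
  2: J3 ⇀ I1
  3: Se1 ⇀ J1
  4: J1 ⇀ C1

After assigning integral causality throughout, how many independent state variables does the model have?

bond 3 |J1  (Se1 fixes effort; stroke away)
bond 2 |I1  (I1: I, integral causality)
bond 1 |J3  (J3 flow already set via bond 2)
bond 0 |J2  (common-f at J2 fixed by 1)
bond 4 |J1  (1-jn J1 has f-setter on 0)

2  (C1, I1 all integral)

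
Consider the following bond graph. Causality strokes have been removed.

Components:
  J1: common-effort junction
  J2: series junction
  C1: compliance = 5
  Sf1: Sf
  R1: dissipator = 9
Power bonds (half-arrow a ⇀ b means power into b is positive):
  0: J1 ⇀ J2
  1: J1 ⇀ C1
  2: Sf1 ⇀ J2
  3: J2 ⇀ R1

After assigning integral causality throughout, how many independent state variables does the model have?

bond 2 stroke→Sf1  (source Sf1 imposes f)
bond 0 stroke→J2  (J2: bond 2 brought flow, rest push out)
bond 3 stroke→J2  (J2: bond 2 brought flow, rest push out)
bond 1 stroke→J1  (closing 0-jn rule on J1)

1  (C1 all integral)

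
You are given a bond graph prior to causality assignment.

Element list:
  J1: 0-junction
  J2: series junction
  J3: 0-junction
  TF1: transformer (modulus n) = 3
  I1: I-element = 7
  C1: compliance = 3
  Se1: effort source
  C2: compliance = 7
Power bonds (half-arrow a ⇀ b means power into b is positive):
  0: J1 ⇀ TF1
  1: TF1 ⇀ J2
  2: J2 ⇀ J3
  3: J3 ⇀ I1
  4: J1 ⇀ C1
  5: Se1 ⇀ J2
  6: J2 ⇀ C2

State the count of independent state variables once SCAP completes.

3  (C1, C2, I1 all integral)

#5 stroke→J2  (Se1: effort source, stroke at far end)
#3 stroke→I1  (I1: I, integral causality)
#2 stroke→J3  (closing 0-jn rule on J3)
#1 stroke→J2  (1-jn J2 has f-setter on 2)
#6 stroke→J2  (common-f at J2 fixed by 2)
#0 stroke→TF1  (TF1 one-in-one-out from 1)
#4 stroke→J1  (closing 0-jn rule on J1)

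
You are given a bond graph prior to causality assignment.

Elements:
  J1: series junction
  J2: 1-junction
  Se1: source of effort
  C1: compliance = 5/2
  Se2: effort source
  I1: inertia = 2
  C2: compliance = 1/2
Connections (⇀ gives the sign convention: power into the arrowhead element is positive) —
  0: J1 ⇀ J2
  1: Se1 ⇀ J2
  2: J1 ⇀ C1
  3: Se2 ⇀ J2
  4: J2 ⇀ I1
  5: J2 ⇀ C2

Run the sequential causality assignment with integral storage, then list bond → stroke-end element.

β1 |J2  (source Se1 imposes e)
β3 |J2  (Se2: effort source, stroke at far end)
β2 |J1  (C1 integral (e out))
β0 |J2  (J1: last free bond brings flow in)
β4 |I1  (I1: I, integral causality)
β5 |J2  (common-f at J2 fixed by 4)

b0 |J2
b1 |J2
b2 |J1
b3 |J2
b4 |I1
b5 |J2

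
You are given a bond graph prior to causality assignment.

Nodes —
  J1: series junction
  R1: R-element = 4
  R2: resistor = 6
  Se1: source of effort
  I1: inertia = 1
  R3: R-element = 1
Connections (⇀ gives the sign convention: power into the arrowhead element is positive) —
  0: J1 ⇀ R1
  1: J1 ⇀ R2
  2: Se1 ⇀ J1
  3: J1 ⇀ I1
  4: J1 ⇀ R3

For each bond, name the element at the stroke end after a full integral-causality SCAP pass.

b0 |J1
b1 |J1
b2 |J1
b3 |I1
b4 |J1

bond 2 stroke→J1  (source Se1 imposes e)
bond 3 stroke→I1  (prefer integral on I1)
bond 0 stroke→J1  (J1: bond 3 brought flow, rest push out)
bond 1 stroke→J1  (J1 flow already set via bond 3)
bond 4 stroke→J1  (J1: bond 3 brought flow, rest push out)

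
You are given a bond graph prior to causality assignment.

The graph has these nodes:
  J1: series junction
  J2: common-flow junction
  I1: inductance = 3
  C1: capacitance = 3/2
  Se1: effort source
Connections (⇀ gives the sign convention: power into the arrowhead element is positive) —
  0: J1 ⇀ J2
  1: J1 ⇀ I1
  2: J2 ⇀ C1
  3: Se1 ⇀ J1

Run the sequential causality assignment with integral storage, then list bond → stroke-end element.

b0 →J1
b1 →I1
b2 →J2
b3 →J1

bond 3 stroke→J1  (Se1 (Se) sets effort on bond)
bond 1 stroke→I1  (I1 integral (f out))
bond 0 stroke→J1  (1-jn J1 has f-setter on 1)
bond 2 stroke→J2  (1-jn J2 has f-setter on 0)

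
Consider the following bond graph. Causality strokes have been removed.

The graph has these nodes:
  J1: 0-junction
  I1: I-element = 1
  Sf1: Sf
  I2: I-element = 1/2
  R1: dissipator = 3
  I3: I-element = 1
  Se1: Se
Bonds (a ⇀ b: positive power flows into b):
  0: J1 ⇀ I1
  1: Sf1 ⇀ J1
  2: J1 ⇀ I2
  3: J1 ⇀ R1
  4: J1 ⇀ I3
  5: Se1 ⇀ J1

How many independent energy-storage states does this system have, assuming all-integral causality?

β1 stroke→Sf1  (Sf1: flow source, stroke at near end)
β5 stroke→J1  (Se1 (Se) sets effort on bond)
β0 stroke→I1  (J1: bond 5 brought effort, rest push out)
β2 stroke→I2  (J1 effort already set via bond 5)
β3 stroke→R1  (0-jn J1 has e-setter on 5)
β4 stroke→I3  (J1: bond 5 brought effort, rest push out)

3  (I1, I2, I3 all integral)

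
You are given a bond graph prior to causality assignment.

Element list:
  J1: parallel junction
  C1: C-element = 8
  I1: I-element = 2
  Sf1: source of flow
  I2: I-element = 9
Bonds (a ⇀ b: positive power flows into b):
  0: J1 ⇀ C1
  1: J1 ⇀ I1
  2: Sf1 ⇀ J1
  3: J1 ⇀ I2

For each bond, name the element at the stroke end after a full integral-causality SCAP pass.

bond 0 →J1
bond 1 →I1
bond 2 →Sf1
bond 3 →I2

bond 2 |Sf1  (Sf1 fixes flow; stroke at Sf1)
bond 0 |J1  (C1 outputs effort q/C1)
bond 1 |I1  (J1 effort already set via bond 0)
bond 3 |I2  (J1: bond 0 brought effort, rest push out)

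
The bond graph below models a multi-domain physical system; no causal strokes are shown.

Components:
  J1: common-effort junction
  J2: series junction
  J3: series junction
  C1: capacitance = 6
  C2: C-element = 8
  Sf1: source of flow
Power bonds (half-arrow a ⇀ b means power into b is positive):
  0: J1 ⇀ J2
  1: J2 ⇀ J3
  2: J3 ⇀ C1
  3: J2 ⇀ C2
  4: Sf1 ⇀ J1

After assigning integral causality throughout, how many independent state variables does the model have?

2  (C1, C2 all integral)

#4 |Sf1  (Sf1: flow source, stroke at near end)
#0 |J1  (only one effort-in slot at J1)
#1 |J2  (J2 flow already set via bond 0)
#3 |J2  (1-jn J2 has f-setter on 0)
#2 |J3  (1-jn J3 has f-setter on 1)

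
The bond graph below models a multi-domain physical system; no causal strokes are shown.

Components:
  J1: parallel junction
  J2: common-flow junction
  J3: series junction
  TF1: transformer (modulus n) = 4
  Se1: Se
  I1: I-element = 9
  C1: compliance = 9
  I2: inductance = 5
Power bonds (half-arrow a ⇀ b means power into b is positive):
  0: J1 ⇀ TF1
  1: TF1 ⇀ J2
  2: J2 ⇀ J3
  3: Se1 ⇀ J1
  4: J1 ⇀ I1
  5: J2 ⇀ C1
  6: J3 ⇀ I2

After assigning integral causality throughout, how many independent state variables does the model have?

3  (C1, I1, I2 all integral)

bond 3 stroke→J1  (source Se1 imposes e)
bond 0 stroke→TF1  (J1: bond 3 brought effort, rest push out)
bond 4 stroke→I1  (0-jn J1 has e-setter on 3)
bond 1 stroke→J2  (TF TF1: opposite of bond 0)
bond 5 stroke→J2  (C1: C, integral causality)
bond 2 stroke→J3  (closing 1-jn rule on J2)
bond 6 stroke→I2  (only one flow-in slot at J3)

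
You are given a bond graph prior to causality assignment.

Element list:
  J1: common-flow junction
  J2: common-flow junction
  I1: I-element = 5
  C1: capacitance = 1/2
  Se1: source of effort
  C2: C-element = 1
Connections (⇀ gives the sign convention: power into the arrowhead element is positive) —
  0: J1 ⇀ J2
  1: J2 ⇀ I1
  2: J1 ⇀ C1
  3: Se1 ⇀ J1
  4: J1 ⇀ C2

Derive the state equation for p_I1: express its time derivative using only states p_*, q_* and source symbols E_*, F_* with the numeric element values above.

dp_I1/dt = E_Se1 - 2*q_C1 - q_C2

#3 stroke→J1  (Se1 (Se) sets effort on bond)
#1 stroke→I1  (I1: I, integral causality)
#0 stroke→J2  (J2 flow already set via bond 1)
#2 stroke→J1  (J1: bond 0 brought flow, rest push out)
#4 stroke→J1  (1-jn J1 has f-setter on 0)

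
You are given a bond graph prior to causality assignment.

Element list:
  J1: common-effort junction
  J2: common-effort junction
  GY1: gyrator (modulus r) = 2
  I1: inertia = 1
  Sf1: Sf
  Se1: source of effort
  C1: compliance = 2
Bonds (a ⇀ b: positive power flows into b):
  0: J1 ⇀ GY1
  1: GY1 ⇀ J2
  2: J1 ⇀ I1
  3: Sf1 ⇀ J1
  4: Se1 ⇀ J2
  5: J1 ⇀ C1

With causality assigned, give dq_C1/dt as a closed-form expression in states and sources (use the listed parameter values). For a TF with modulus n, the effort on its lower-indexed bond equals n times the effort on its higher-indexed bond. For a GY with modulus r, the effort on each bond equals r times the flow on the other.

dq_C1/dt = -E_Se1/2 + F_Sf1 - p_I1

b3 stroke at Sf1  (Sf1: flow source, stroke at near end)
b4 stroke at J2  (Se1 fixes effort; stroke away)
b1 stroke at GY1  (J2 effort already set via bond 4)
b0 stroke at GY1  (GY1 both-in/both-out from 1)
b2 stroke at I1  (I1 outputs flow p/I1)
b5 stroke at J1  (only one effort-in slot at J1)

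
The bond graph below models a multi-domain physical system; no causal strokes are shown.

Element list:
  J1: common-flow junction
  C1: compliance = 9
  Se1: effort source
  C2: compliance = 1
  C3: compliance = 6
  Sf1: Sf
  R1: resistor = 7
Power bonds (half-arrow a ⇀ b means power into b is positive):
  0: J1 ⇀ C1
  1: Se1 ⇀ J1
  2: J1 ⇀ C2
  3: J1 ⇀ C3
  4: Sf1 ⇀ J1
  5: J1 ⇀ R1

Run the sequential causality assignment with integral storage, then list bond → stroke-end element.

β1 |J1  (Se1 (Se) sets effort on bond)
β4 |Sf1  (Sf1 fixes flow; stroke at Sf1)
β0 |J1  (J1 flow already set via bond 4)
β2 |J1  (J1: bond 4 brought flow, rest push out)
β3 |J1  (J1: bond 4 brought flow, rest push out)
β5 |J1  (common-f at J1 fixed by 4)

b0 stroke at J1
b1 stroke at J1
b2 stroke at J1
b3 stroke at J1
b4 stroke at Sf1
b5 stroke at J1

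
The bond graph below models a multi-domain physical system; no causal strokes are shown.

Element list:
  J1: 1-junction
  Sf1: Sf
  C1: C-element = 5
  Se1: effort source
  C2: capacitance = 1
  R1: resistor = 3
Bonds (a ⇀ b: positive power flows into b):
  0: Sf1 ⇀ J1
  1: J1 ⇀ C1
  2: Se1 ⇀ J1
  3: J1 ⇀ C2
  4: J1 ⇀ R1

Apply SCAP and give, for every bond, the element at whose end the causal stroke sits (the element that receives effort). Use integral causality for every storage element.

b0 stroke→Sf1
b1 stroke→J1
b2 stroke→J1
b3 stroke→J1
b4 stroke→J1

bond 0 stroke at Sf1  (Sf1 (Sf) sets flow on bond)
bond 2 stroke at J1  (source Se1 imposes e)
bond 1 stroke at J1  (J1 flow already set via bond 0)
bond 3 stroke at J1  (J1: bond 0 brought flow, rest push out)
bond 4 stroke at J1  (J1: bond 0 brought flow, rest push out)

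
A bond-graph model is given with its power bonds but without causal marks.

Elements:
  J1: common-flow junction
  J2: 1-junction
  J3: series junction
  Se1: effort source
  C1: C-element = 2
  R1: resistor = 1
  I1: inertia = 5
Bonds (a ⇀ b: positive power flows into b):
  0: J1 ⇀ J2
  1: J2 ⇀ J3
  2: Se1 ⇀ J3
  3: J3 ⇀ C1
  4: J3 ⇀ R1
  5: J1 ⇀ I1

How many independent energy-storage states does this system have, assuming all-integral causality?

bond 2 →J3  (Se1 fixes effort; stroke away)
bond 3 →J3  (C1 outputs effort q/C1)
bond 5 →I1  (I1 integral (f out))
bond 0 →J1  (common-f at J1 fixed by 5)
bond 1 →J2  (J2: bond 0 brought flow, rest push out)
bond 4 →J3  (J3: bond 1 brought flow, rest push out)

2  (C1, I1 all integral)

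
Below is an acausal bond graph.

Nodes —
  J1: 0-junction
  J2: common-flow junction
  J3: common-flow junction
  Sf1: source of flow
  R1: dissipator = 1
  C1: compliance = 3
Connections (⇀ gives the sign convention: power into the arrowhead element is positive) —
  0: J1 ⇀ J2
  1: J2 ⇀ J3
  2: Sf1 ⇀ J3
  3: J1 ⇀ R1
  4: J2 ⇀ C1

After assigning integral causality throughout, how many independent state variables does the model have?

#2 →Sf1  (source Sf1 imposes f)
#1 →J3  (common-f at J3 fixed by 2)
#0 →J2  (J2: bond 1 brought flow, rest push out)
#4 →J2  (J2: bond 1 brought flow, rest push out)
#3 →J1  (closing 0-jn rule on J1)

1  (C1 all integral)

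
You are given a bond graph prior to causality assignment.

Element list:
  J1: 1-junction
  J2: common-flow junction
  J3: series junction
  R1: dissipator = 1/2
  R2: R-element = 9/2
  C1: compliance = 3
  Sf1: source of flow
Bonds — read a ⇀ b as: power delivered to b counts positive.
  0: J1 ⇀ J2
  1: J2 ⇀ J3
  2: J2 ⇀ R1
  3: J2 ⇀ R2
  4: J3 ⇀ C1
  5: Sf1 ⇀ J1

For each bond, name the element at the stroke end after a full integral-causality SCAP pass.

#5 stroke at Sf1  (Sf1: flow source, stroke at near end)
#0 stroke at J1  (J1: bond 5 brought flow, rest push out)
#1 stroke at J2  (J2 flow already set via bond 0)
#2 stroke at J2  (common-f at J2 fixed by 0)
#3 stroke at J2  (1-jn J2 has f-setter on 0)
#4 stroke at J3  (common-f at J3 fixed by 1)

bond 0 |J1
bond 1 |J2
bond 2 |J2
bond 3 |J2
bond 4 |J3
bond 5 |Sf1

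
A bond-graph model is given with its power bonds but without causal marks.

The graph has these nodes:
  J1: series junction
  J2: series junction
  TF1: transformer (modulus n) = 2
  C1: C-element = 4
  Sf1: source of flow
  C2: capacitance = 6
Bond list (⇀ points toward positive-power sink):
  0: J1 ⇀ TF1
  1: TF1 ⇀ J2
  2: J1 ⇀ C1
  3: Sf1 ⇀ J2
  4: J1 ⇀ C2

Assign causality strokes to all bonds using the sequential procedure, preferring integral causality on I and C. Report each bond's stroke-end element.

bond 0 |TF1
bond 1 |J2
bond 2 |J1
bond 3 |Sf1
bond 4 |J1

β3 →Sf1  (Sf1 (Sf) sets flow on bond)
β1 →J2  (1-jn J2 has f-setter on 3)
β0 →TF1  (through TF1, causality passes straight; one stroke at TF1)
β2 →J1  (J1: bond 0 brought flow, rest push out)
β4 →J1  (J1 flow already set via bond 0)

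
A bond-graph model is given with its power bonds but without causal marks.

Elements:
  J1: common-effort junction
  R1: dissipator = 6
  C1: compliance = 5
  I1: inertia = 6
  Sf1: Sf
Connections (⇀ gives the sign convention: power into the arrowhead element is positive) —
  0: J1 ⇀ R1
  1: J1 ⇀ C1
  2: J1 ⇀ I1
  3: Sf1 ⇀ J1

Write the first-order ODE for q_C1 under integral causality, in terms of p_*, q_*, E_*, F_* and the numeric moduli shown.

b3 →Sf1  (Sf1 fixes flow; stroke at Sf1)
b1 →J1  (prefer integral on C1)
b0 →R1  (0-jn J1 has e-setter on 1)
b2 →I1  (J1 effort already set via bond 1)

dq_C1/dt = F_Sf1 - p_I1/6 - q_C1/30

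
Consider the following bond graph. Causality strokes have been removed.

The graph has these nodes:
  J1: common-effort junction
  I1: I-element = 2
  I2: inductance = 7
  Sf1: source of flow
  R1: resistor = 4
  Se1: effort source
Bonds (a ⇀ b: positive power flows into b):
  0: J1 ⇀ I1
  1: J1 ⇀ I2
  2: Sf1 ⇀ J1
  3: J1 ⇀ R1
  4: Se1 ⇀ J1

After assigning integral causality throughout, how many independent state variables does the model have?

2  (I1, I2 all integral)

β2 |Sf1  (source Sf1 imposes f)
β4 |J1  (Se1 fixes effort; stroke away)
β0 |I1  (J1 effort already set via bond 4)
β1 |I2  (common-e at J1 fixed by 4)
β3 |R1  (J1 effort already set via bond 4)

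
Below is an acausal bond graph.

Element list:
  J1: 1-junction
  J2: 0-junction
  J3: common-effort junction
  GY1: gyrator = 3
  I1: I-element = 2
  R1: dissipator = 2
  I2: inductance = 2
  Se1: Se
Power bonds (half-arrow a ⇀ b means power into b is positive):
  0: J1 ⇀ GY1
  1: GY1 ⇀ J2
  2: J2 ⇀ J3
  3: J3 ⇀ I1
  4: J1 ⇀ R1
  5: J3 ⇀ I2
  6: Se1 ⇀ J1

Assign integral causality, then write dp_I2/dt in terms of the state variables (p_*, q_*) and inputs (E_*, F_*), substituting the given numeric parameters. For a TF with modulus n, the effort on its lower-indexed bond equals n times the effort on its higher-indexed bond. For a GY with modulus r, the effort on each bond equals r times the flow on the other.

#6 →J1  (Se1: effort source, stroke at far end)
#3 →I1  (I1: I, integral causality)
#5 →I2  (prefer integral on I2)
#2 →J3  (J3 needs exactly one e-in)
#1 →J2  (closing 0-jn rule on J2)
#0 →J1  (GY1: gyrator matches bond 1)
#4 →R1  (J1: last free bond brings flow in)

dp_I2/dt = 3*E_Se1/2 - 9*p_I1/4 - 9*p_I2/4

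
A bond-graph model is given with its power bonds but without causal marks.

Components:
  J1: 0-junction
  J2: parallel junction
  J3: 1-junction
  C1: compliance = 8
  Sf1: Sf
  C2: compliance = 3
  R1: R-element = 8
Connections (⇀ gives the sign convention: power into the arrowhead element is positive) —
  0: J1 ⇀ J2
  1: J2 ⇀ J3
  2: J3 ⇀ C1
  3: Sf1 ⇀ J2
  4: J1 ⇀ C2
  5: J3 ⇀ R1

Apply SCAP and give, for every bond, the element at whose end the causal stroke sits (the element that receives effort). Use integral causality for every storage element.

#0 stroke→J2
#1 stroke→J3
#2 stroke→J3
#3 stroke→Sf1
#4 stroke→J1
#5 stroke→R1

b3 |Sf1  (Sf1: flow source, stroke at near end)
b2 |J3  (C1: C, integral causality)
b4 |J1  (C2: C, integral causality)
b0 |J2  (common-e at J1 fixed by 4)
b1 |J3  (0-jn J2 has e-setter on 0)
b5 |R1  (J3 needs exactly one f-in)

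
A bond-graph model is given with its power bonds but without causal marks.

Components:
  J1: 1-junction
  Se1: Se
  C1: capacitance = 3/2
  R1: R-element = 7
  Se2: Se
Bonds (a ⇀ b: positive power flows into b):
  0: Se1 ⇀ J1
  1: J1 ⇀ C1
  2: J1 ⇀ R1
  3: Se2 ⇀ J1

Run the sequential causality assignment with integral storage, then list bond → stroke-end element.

β0 stroke→J1
β1 stroke→J1
β2 stroke→R1
β3 stroke→J1

#0 →J1  (source Se1 imposes e)
#3 →J1  (source Se2 imposes e)
#1 →J1  (C1 integral (e out))
#2 →R1  (J1 needs exactly one f-in)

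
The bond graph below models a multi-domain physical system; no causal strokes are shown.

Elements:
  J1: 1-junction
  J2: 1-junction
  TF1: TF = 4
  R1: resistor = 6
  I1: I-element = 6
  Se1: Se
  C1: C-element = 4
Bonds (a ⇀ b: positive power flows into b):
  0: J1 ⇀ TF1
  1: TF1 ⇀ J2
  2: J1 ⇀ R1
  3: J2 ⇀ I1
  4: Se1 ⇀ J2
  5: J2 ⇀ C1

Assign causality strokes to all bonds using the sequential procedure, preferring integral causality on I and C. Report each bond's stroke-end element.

b4 stroke at J2  (Se1 fixes effort; stroke away)
b3 stroke at I1  (I1: I, integral causality)
b1 stroke at J2  (J2 flow already set via bond 3)
b5 stroke at J2  (J2 flow already set via bond 3)
b0 stroke at TF1  (TF1: transformer flips bond 1)
b2 stroke at J1  (1-jn J1 has f-setter on 0)

β0 →TF1
β1 →J2
β2 →J1
β3 →I1
β4 →J2
β5 →J2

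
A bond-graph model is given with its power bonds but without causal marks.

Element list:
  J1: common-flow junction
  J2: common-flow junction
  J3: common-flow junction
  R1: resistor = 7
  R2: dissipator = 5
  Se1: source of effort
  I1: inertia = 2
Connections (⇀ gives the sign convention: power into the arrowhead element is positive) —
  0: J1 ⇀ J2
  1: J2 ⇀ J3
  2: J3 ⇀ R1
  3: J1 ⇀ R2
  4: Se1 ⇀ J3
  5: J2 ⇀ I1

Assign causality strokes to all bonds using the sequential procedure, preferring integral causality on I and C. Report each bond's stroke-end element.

b0 →J2
b1 →J2
b2 →J3
b3 →J1
b4 →J3
b5 →I1

bond 4 →J3  (Se1: effort source, stroke at far end)
bond 5 →I1  (I1 integral (f out))
bond 0 →J2  (common-f at J2 fixed by 5)
bond 1 →J2  (1-jn J2 has f-setter on 5)
bond 2 →J3  (1-jn J3 has f-setter on 1)
bond 3 →J1  (J1: bond 0 brought flow, rest push out)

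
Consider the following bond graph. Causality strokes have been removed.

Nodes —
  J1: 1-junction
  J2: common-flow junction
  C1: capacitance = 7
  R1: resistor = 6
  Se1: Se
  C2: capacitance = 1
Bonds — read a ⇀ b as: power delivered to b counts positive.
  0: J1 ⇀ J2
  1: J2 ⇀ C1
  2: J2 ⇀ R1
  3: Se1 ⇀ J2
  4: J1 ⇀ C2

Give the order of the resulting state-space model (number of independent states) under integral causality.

2  (C1, C2 all integral)

b3 stroke at J2  (Se1 (Se) sets effort on bond)
b1 stroke at J2  (C1 outputs effort q/C1)
b4 stroke at J1  (prefer integral on C2)
b0 stroke at J2  (only one flow-in slot at J1)
b2 stroke at R1  (J2: last free bond brings flow in)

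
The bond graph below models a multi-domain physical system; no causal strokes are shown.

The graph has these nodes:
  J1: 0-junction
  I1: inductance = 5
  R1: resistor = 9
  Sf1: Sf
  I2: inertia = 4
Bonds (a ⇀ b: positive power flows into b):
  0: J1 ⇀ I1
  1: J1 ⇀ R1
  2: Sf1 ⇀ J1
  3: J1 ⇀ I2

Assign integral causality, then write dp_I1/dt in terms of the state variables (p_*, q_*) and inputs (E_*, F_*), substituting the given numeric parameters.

dp_I1/dt = 9*F_Sf1 - 9*p_I1/5 - 9*p_I2/4

b2 stroke at Sf1  (Sf1 (Sf) sets flow on bond)
b0 stroke at I1  (prefer integral on I1)
b3 stroke at I2  (prefer integral on I2)
b1 stroke at J1  (closing 0-jn rule on J1)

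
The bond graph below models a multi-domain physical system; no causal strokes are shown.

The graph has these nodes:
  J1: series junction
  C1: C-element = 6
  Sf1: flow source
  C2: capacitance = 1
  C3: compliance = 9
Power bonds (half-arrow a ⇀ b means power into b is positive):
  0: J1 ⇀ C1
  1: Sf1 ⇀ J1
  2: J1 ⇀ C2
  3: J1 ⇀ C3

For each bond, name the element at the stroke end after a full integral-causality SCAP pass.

β0 stroke at J1
β1 stroke at Sf1
β2 stroke at J1
β3 stroke at J1

#1 →Sf1  (source Sf1 imposes f)
#0 →J1  (1-jn J1 has f-setter on 1)
#2 →J1  (J1: bond 1 brought flow, rest push out)
#3 →J1  (J1 flow already set via bond 1)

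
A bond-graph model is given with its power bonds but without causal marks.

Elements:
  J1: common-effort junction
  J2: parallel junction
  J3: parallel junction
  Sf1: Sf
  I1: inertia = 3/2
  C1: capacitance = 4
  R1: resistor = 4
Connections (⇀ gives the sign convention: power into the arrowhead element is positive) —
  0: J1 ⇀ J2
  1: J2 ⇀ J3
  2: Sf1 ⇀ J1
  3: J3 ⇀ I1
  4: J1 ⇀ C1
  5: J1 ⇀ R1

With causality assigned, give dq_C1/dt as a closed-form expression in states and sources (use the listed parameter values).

#2 stroke→Sf1  (Sf1: flow source, stroke at near end)
#3 stroke→I1  (I1: I, integral causality)
#1 stroke→J3  (closing 0-jn rule on J3)
#0 stroke→J2  (closing 0-jn rule on J2)
#4 stroke→J1  (C1 integral (e out))
#5 stroke→R1  (common-e at J1 fixed by 4)

dq_C1/dt = F_Sf1 - 2*p_I1/3 - q_C1/16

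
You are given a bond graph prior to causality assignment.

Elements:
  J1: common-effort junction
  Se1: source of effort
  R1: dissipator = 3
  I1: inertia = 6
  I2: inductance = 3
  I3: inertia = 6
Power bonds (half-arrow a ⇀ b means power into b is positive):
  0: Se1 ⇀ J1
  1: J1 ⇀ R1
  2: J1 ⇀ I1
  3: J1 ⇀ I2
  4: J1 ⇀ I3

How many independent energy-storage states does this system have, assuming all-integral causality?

b0 →J1  (Se1 fixes effort; stroke away)
b1 →R1  (J1 effort already set via bond 0)
b2 →I1  (common-e at J1 fixed by 0)
b3 →I2  (common-e at J1 fixed by 0)
b4 →I3  (0-jn J1 has e-setter on 0)

3  (I1, I2, I3 all integral)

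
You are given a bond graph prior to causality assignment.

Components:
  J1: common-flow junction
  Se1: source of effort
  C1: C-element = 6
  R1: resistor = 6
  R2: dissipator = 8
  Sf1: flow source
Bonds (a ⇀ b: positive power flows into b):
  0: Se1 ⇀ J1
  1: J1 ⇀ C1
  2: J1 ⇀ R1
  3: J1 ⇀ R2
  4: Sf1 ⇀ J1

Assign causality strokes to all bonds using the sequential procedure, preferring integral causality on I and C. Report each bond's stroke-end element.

β0 stroke at J1  (Se1 (Se) sets effort on bond)
β4 stroke at Sf1  (source Sf1 imposes f)
β1 stroke at J1  (1-jn J1 has f-setter on 4)
β2 stroke at J1  (common-f at J1 fixed by 4)
β3 stroke at J1  (common-f at J1 fixed by 4)

b0 |J1
b1 |J1
b2 |J1
b3 |J1
b4 |Sf1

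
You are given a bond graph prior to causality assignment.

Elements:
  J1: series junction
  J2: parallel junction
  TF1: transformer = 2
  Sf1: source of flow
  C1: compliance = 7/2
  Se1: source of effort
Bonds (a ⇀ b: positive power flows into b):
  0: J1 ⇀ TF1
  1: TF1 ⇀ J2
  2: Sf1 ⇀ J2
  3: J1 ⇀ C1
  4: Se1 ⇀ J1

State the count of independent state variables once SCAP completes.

bond 2 →Sf1  (Sf1: flow source, stroke at near end)
bond 4 →J1  (Se1 (Se) sets effort on bond)
bond 1 →J2  (closing 0-jn rule on J2)
bond 0 →TF1  (through TF1, causality passes straight; one stroke at TF1)
bond 3 →J1  (1-jn J1 has f-setter on 0)

1  (C1 all integral)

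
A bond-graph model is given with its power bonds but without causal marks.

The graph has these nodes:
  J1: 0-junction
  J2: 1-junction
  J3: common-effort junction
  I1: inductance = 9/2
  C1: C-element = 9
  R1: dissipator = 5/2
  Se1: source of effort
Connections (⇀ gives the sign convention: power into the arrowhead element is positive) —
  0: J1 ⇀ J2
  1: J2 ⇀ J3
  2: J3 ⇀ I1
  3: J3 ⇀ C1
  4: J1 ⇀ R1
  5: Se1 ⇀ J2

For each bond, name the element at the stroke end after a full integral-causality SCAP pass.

bond 5 stroke at J2  (source Se1 imposes e)
bond 2 stroke at I1  (I1 integral (f out))
bond 3 stroke at J3  (C1: C, integral causality)
bond 1 stroke at J2  (J3: bond 3 brought effort, rest push out)
bond 0 stroke at J1  (J2 needs exactly one f-in)
bond 4 stroke at R1  (common-e at J1 fixed by 0)

#0 stroke→J1
#1 stroke→J2
#2 stroke→I1
#3 stroke→J3
#4 stroke→R1
#5 stroke→J2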